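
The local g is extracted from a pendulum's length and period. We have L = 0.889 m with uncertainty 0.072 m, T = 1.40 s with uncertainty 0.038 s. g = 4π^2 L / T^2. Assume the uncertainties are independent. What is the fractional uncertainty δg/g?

0.0975

Products/powers → add relative errors in quadrature, weighted by exponent:
  (1·δL/L)² = (1×0.0810)² = 0.00656;  (-2·δT/T)² = (-2×0.0271)² = 0.00295
δg/g = √(0.00951) = 0.0975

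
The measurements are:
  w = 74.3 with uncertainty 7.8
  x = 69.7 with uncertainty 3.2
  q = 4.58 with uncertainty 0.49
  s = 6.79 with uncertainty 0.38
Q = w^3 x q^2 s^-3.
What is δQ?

Relative error in a monomial: (δQ/Q)² = Σ (nᵢ · δxᵢ/xᵢ)².
  (3·δw/w)² = (3×0.105)² = 0.0992;  (1·δx/x)² = (1×0.0459)² = 0.00211;  (2·δq/q)² = (2×0.107)² = 0.0458;  (-3·δs/s)² = (-3×0.0560)² = 0.0282
δQ/Q = √(0.175) = 0.419
Q = 1.92e+06, so δQ = 0.419 × 1.92e+06 = 8.02e+05.

8.02e+05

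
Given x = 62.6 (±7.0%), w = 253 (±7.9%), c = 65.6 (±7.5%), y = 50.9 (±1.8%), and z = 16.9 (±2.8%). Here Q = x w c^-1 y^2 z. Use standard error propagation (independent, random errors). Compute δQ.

1.45e+06

Q is a product of powers, so relative uncertainties combine in quadrature:
  (1·δx/x)² = (1×0.0700)² = 0.00490;  (1·δw/w)² = (1×0.0790)² = 0.00624;  (-1·δc/c)² = (-1×0.0750)² = 0.00562;  (2·δy/y)² = (2×0.0180)² = 0.00130;  (1·δz/z)² = (1×0.0280)² = 0.000784
δQ/Q = √(0.0188) = 0.137
Q = 1.06e+07, so δQ = 0.137 × 1.06e+07 = 1.45e+06.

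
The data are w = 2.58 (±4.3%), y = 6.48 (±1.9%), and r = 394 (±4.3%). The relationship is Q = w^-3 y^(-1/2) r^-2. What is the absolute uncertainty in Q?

Relative error in a monomial: (δQ/Q)² = Σ (nᵢ · δxᵢ/xᵢ)².
  (-3·δw/w)² = (-3×0.0430)² = 0.0166;  (−½·δy/y)² = (-0.5×0.0190)² = 9.02e-05;  (-2·δr/r)² = (-2×0.0430)² = 0.00740
δQ/Q = √(0.0241) = 0.155
Q = 1.47e-07, so δQ = 0.155 × 1.47e-07 = 2.29e-08.

2.29e-08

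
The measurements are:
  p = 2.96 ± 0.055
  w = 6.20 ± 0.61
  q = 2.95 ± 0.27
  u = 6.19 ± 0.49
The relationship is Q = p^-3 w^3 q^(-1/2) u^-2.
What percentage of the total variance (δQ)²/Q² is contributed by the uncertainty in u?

(δQ/Q)² = (-3·δp/p)² + (3·δw/w)² + (−½·δq/q)² + (-2·δu/u)²
  p term: (-3×0.0186)² = 0.00311
  w term: (3×0.0984)² = 0.0871
  q term: (-0.5×0.0915)² = 0.00209
  u term: (-2×0.0792)² = 0.0251
Total = 0.117. Share from u = 0.0251/0.117 = 0.214.

21.4%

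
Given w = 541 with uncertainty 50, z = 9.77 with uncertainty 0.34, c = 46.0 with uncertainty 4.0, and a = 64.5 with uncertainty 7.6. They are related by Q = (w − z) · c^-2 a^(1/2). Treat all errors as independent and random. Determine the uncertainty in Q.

0.416

Let u = w − z = 531. δu = √(δw² + δz²) = √(2500 + 0.116) = 50.0, so δu/u = 0.0941.
Q is then a monomial in u, c, a:
δQ/Q = √((δu/u)² + (-2·δc/c)² + (½·δa/a)²) = √(0.00886 + 0.0302 + 0.00347) = 0.206
Q = 2.02, so δQ = 0.206 × 2.02 = 0.416.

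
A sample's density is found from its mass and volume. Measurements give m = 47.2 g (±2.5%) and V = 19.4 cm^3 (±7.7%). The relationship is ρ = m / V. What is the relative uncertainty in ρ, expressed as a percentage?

Relative error in a monomial: (δρ/ρ)² = Σ (nᵢ · δxᵢ/xᵢ)².
  (1·δm/m)² = (1×0.0250)² = 0.000625;  (-1·δV/V)² = (-1×0.0770)² = 0.00593
δρ/ρ = √(0.00655) = 0.0810

8.10%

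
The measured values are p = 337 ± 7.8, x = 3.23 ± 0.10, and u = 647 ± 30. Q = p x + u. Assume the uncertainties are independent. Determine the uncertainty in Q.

51.7

Let w = p·x = 1090. δw/w = √((1·δp/p)² + (1·δx/x)²) = √(0.000536 + 0.000959) = 0.0387, so δw = 42.1.
Q = w + u: δQ = √(δw² + δu²) = √(1770 + 900) = 51.7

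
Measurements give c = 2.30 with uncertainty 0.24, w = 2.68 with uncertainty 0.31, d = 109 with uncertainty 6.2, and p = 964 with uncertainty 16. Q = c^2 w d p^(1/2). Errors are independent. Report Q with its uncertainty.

For a monomial Q ∝ c^2, w, d, p^(1/2), fractional errors add in quadrature:
  (2·δc/c)² = (2×0.104)² = 0.0436;  (1·δw/w)² = (1×0.116)² = 0.0134;  (1·δd/d)² = (1×0.0569)² = 0.00324;  (½·δp/p)² = (0.5×0.0166)² = 6.89e-05
δQ/Q = √(0.0602) = 0.245
Q = 48000, so δQ = 0.245 × 48000 = 11800.

48000 ± 11800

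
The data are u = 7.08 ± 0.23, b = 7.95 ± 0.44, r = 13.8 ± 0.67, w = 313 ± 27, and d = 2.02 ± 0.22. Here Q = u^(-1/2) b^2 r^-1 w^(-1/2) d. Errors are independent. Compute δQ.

Relative error in a monomial: (δQ/Q)² = Σ (nᵢ · δxᵢ/xᵢ)².
  (−½·δu/u)² = (-0.5×0.0325)² = 0.000264;  (2·δb/b)² = (2×0.0553)² = 0.0123;  (-1·δr/r)² = (-1×0.0486)² = 0.00236;  (−½·δw/w)² = (-0.5×0.0863)² = 0.00186;  (1·δd/d)² = (1×0.109)² = 0.0119
δQ/Q = √(0.0286) = 0.169
Q = 0.197, so δQ = 0.169 × 0.197 = 0.0332.

0.0332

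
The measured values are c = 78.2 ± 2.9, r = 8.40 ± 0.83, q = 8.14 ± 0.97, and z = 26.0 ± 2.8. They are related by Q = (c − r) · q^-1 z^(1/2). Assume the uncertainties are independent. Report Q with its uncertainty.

Let u = c − r = 69.8. δu = √(δc² + δr²) = √(8.41 + 0.689) = 3.02, so δu/u = 0.0432.
Q is then a monomial in u, q, z:
δQ/Q = √((δu/u)² + (-1·δq/q)² + (½·δz/z)²) = √(0.00187 + 0.0142 + 0.00290) = 0.138
Q = 43.7, so δQ = 0.138 × 43.7 = 6.02.

43.7 ± 6.02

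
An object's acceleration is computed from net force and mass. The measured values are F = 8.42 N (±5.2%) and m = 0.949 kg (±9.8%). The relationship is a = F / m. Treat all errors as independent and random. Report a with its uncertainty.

For a monomial a ∝ F, m^-1, fractional errors add in quadrature:
  (1·δF/F)² = (1×0.0520)² = 0.00270;  (-1·δm/m)² = (-1×0.0980)² = 0.00960
δa/a = √(0.0123) = 0.111
a = 8.87 m/s^2, so δa = 0.111 × 8.87 = 0.984 m/s^2.

8.87 ± 0.984 m/s^2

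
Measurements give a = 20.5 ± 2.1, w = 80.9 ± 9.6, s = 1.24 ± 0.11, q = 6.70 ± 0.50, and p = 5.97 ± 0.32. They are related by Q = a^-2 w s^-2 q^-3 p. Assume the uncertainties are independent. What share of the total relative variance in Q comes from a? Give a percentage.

(δQ/Q)² = (-2·δa/a)² + (1·δw/w)² + (-2·δs/s)² + (-3·δq/q)² + (1·δp/p)²
  a term: (-2×0.102)² = 0.0420
  w term: (1×0.119)² = 0.0141
  s term: (-2×0.0887)² = 0.0315
  q term: (-3×0.0746)² = 0.0501
  p term: (1×0.0536)² = 0.00287
Total = 0.141. Share from a = 0.0420/0.141 = 0.299.

29.9%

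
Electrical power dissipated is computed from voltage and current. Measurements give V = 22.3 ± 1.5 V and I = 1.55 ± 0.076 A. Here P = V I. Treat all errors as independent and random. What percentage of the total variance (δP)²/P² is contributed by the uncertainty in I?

(δP/P)² = (1·δV/V)² + (1·δI/I)²
  V term: (1×0.0673)² = 0.00452
  I term: (1×0.0490)² = 0.00240
Total = 0.00693. Share from I = 0.00240/0.00693 = 0.347.

34.7%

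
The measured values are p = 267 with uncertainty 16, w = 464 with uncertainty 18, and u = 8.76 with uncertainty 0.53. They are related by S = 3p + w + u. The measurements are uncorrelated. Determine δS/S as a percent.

Absolute uncertainties add in quadrature for a linear combination:
  (3·δp)² = 2300;  (δw)² = 324;  (δu)² = 0.281
δS = √(2630) = 51.3
S = 1270, so δS/S = 51.3/1270 = 0.0402.

4.02%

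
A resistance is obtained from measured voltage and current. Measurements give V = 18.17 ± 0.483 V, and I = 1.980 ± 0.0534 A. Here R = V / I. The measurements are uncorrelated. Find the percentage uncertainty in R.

3.79%

Products/powers → add relative errors in quadrature, weighted by exponent:
  (1·δV/V)² = (1×0.0266)² = 0.000707;  (-1·δI/I)² = (-1×0.0270)² = 0.000727
δR/R = √(0.00143) = 0.0379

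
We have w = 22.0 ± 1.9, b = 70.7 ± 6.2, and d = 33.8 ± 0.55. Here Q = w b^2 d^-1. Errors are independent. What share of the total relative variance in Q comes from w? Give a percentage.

(δQ/Q)² = (1·δw/w)² + (2·δb/b)² + (-1·δd/d)²
  w term: (1×0.0864)² = 0.00746
  b term: (2×0.0877)² = 0.0308
  d term: (-1×0.0163)² = 0.000265
Total = 0.0385. Share from w = 0.00746/0.0385 = 0.194.

19.4%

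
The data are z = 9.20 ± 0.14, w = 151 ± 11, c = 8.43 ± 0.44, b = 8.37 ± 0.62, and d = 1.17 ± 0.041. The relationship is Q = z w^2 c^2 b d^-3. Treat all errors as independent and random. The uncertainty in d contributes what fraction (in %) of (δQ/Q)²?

(δQ/Q)² = (1·δz/z)² + (2·δw/w)² + (2·δc/c)² + (1·δb/b)² + (-3·δd/d)²
  z term: (1×0.0152)² = 0.000232
  w term: (2×0.0728)² = 0.0212
  c term: (2×0.0522)² = 0.0109
  b term: (1×0.0741)² = 0.00549
  d term: (-3×0.0350)² = 0.0111
Total = 0.0489. Share from d = 0.0111/0.0489 = 0.226.

22.6%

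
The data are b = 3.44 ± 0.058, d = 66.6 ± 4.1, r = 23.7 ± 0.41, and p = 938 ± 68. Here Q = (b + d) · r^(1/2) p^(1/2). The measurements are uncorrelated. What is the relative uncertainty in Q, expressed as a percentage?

Let u = b + d = 70.0. δu = √(δb² + δd²) = √(0.00336 + 16.8) = 4.10, so δu/u = 0.0585.
Q is then a monomial in u, r, p:
δQ/Q = √((δu/u)² + (½·δr/r)² + (½·δp/p)²) = √(0.00343 + 7.48e-05 + 0.00131) = 0.0694

6.94%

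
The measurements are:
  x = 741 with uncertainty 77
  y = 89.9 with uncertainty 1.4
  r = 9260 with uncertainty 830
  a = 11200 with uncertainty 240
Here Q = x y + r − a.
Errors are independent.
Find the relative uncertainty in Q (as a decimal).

0.109

Let p = x·y = 66600. δp/p = √((1·δx/x)² + (1·δy/y)²) = √(0.0108 + 0.000243) = 0.105, so δp = 7000.
Q = p + r − a: δQ = √(δp² + δr² + δa²) = √(4.9e+07 + 6.89e+05 + 57600) = 7050
Q = 64700, so δQ/Q = 7050/64700 = 0.109.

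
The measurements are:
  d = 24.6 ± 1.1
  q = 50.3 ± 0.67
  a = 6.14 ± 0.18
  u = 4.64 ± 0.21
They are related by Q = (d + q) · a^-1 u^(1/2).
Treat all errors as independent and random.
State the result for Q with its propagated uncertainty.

Let w = d + q = 74.9. δw = √(δd² + δq²) = √(1.21 + 0.449) = 1.29, so δw/w = 0.0172.
Q is then a monomial in w, a, u:
δQ/Q = √((δw/w)² + (-1·δa/a)² + (½·δu/u)²) = √(0.000296 + 0.000859 + 0.000512) = 0.0408
Q = 26.3, so δQ = 0.0408 × 26.3 = 1.07.

26.3 ± 1.07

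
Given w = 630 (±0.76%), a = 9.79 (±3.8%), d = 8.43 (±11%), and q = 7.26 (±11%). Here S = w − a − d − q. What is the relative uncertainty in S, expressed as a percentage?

0.820%

Absolute uncertainties add in quadrature for a linear combination:
  (δw)² = 22.9;  (δa)² = 0.138;  (δd)² = 0.860;  (δq)² = 0.638
δS = √(24.6) = 4.96
S = 605, so δS/S = 4.96/605 = 0.00820.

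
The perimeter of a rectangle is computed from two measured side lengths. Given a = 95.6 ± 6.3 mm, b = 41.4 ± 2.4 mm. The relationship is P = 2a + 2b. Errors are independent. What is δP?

For a sum/difference, combine absolute errors in quadrature:
  (2·δa)² = 159;  (2·δb)² = 23.0
δP = √(182) = 13.5 mm

13.5 mm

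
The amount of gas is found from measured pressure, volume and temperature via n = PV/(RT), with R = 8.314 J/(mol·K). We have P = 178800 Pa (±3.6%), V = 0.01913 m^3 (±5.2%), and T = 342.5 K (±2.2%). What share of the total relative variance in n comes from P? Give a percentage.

28.9%

(δn/n)² = (1·δP/P)² + (1·δV/V)² + (-1·δT/T)²
  P term: (1×0.0360)² = 0.00130
  V term: (1×0.0520)² = 0.00270
  T term: (-1×0.0220)² = 0.000484
Total = 0.00448. Share from P = 0.00130/0.00448 = 0.289.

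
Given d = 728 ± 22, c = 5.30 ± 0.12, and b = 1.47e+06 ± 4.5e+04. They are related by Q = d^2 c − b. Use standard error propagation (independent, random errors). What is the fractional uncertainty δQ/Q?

Let p = d^2·c = 2.81e+06. δp/p = √((2·δd/d)² + (1·δc/c)²) = √(0.00365 + 0.000513) = 0.0645, so δp = 1.81e+05.
Q = p − b: δQ = √(δp² + δb²) = √(3.29e+10 + 2.02e+09) = 1.87e+05
Q = 1.34e+06, so δQ/Q = 1.87e+05/1.34e+06 = 0.140.

0.140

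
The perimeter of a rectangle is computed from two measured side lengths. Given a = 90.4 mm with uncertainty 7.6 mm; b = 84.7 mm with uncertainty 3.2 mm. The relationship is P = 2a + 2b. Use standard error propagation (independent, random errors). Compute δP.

16.5 mm

Sums and differences: (δP)² = Σ (cᵢ δxᵢ)².
  (2·δa)² = 231;  (2·δb)² = 41.0
δP = √(272) = 16.5 mm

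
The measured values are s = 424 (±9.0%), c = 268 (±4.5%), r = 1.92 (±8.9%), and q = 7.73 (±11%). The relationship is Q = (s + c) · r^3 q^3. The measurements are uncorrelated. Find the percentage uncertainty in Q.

42.8%

Let u = s + c = 692. δu = √(δs² + δc²) = √(1460 + 145) = 40.0, so δu/u = 0.0578.
Q is then a monomial in u, r, q:
δQ/Q = √((δu/u)² + (3·δr/r)² + (3·δq/q)²) = √(0.00334 + 0.0713 + 0.109) = 0.428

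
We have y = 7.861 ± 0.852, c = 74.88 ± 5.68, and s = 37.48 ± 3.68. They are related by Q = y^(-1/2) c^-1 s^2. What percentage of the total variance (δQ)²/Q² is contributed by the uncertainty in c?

(δQ/Q)² = (−½·δy/y)² + (-1·δc/c)² + (2·δs/s)²
  y term: (-0.5×0.108)² = 0.00294
  c term: (-1×0.0759)² = 0.00575
  s term: (2×0.0982)² = 0.0386
Total = 0.0473. Share from c = 0.00575/0.0473 = 0.122.

12.2%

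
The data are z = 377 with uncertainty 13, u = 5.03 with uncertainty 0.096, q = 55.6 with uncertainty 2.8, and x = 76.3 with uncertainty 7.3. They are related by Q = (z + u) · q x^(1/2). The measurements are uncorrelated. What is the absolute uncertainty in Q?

14400

Let w = z + u = 382. δw = √(δz² + δu²) = √(169 + 0.00922) = 13.0, so δw/w = 0.0340.
Q is then a monomial in w, q, x:
δQ/Q = √((δw/w)² + (1·δq/q)² + (½·δx/x)²) = √(0.00116 + 0.00254 + 0.00229) = 0.0773
Q = 1.86e+05, so δQ = 0.0773 × 1.86e+05 = 14400.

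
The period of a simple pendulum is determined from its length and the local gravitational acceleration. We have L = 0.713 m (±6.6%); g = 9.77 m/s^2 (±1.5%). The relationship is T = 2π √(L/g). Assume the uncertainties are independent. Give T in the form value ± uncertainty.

1.70 ± 0.0574 s

Products/powers → add relative errors in quadrature, weighted by exponent:
  (½·δL/L)² = (0.5×0.0660)² = 0.00109;  (−½·δg/g)² = (-0.5×0.0150)² = 5.62e-05
δT/T = √(0.00115) = 0.0338
T = 1.70 s, so δT = 0.0338 × 1.70 = 0.0574 s.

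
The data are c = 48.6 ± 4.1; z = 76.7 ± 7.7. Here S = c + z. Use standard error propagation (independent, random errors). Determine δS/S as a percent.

S is a linear combination, so absolute uncertainties add in quadrature:
  (δc)² = 16.8;  (δz)² = 59.3
δS = √(76.1) = 8.72
S = 125, so δS/S = 8.72/125 = 0.0696.

6.96%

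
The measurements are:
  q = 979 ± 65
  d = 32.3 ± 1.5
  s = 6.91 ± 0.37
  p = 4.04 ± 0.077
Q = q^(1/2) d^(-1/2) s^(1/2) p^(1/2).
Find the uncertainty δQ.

1.44

Relative error in a monomial: (δQ/Q)² = Σ (nᵢ · δxᵢ/xᵢ)².
  (½·δq/q)² = (0.5×0.0664)² = 0.00110;  (−½·δd/d)² = (-0.5×0.0464)² = 0.000539;  (½·δs/s)² = (0.5×0.0535)² = 0.000717;  (½·δp/p)² = (0.5×0.0191)² = 9.08e-05
δQ/Q = √(0.00245) = 0.0495
Q = 29.1, so δQ = 0.0495 × 29.1 = 1.44.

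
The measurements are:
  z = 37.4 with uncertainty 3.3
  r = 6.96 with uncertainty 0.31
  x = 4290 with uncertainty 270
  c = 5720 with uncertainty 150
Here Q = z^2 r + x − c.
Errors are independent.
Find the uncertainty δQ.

Let p = z^2·r = 9740. δp/p = √((2·δz/z)² + (1·δr/r)²) = √(0.0311 + 0.00198) = 0.182, so δp = 1770.
Q = p + x − c: δQ = √(δp² + δx² + δc²) = √(3.14e+06 + 72900 + 22500) = 1800

1800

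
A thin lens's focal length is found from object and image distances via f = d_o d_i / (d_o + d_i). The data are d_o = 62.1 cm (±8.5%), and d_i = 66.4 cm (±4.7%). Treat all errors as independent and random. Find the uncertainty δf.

∂f/∂d_o = (d_i/(d_o+d_i))² = 0.267;  ∂f/∂d_i = (d_o/(d_o+d_i))² = 0.234
δf = √((∂f/∂d_o · δd_o)² + (∂f/∂d_i · δd_i)²) = √(1.99 + 0.531) = 1.59 cm

1.59 cm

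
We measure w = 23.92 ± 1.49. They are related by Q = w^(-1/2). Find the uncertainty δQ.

Q ∝ w^(-1/2), so δQ/Q = |−½| · δw/w = 0.5 × 0.0623 = 0.0311.
Q = 0.2045, so δQ = 0.0311 × 0.2045 = 0.00637.

0.00637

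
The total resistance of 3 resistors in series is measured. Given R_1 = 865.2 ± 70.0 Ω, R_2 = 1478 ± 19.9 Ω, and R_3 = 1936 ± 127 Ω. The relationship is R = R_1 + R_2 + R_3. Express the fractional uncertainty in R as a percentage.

3.42%

Each term contributes (cᵢ δxᵢ)² to (δR)²:
  (δR_1)² = 4900;  (δR_2)² = 396;  (δR_3)² = 16100
δR = √(21400) = 146 Ω
R = 4279 Ω, so δR/R = 146/4279 = 0.0342.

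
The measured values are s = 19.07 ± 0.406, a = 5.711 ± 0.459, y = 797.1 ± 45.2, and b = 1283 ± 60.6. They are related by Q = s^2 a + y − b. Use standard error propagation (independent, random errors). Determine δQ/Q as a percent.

Let p = s^2·a = 2077. δp/p = √((2·δs/s)² + (1·δa/a)²) = √(0.00181 + 0.00646) = 0.0910, so δp = 189.
Q = p + y − b: δQ = √(δp² + δy² + δb²) = √(35700 + 2040 + 3670) = 203
Q = 1591, so δQ/Q = 203/1591 = 0.128.

12.8%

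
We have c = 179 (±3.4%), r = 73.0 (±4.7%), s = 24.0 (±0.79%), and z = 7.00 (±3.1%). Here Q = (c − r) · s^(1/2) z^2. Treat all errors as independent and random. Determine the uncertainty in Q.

Let u = c − r = 106. δu = √(δc² + δr²) = √(37.0 + 11.8) = 6.99, so δu/u = 0.0659.
Q is then a monomial in u, s, z:
δQ/Q = √((δu/u)² + (½·δs/s)² + (2·δz/z)²) = √(0.00434 + 1.56e-05 + 0.00384) = 0.0906
Q = 25400, so δQ = 0.0906 × 25400 = 2300.

2300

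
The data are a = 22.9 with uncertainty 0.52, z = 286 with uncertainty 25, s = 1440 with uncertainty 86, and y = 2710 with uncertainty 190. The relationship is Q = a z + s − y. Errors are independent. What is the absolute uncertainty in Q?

627

Let p = a·z = 6550. δp/p = √((1·δa/a)² + (1·δz/z)²) = √(0.000516 + 0.00764) = 0.0903, so δp = 592.
Q = p + s − y: δQ = √(δp² + δs² + δy²) = √(3.5e+05 + 7400 + 36100) = 627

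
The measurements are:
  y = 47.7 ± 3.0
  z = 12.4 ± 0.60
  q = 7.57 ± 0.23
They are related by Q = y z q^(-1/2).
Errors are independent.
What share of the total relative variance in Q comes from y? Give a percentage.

60.6%

(δQ/Q)² = (1·δy/y)² + (1·δz/z)² + (−½·δq/q)²
  y term: (1×0.0629)² = 0.00396
  z term: (1×0.0484)² = 0.00234
  q term: (-0.5×0.0304)² = 0.000231
Total = 0.00653. Share from y = 0.00396/0.00653 = 0.606.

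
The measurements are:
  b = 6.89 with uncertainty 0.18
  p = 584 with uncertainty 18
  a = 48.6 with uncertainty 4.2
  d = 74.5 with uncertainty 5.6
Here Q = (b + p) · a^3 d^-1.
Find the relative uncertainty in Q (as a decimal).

0.272

Let u = b + p = 591. δu = √(δb² + δp²) = √(0.0324 + 324) = 18.0, so δu/u = 0.0305.
Q is then a monomial in u, a, d:
δQ/Q = √((δu/u)² + (3·δa/a)² + (-1·δd/d)²) = √(0.000928 + 0.0672 + 0.00565) = 0.272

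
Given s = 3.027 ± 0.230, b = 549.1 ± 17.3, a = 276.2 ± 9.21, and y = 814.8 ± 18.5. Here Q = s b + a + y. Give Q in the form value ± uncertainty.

Let p = s·b = 1662. δp/p = √((1·δs/s)² + (1·δb/b)²) = √(0.00577 + 0.000993) = 0.0823, so δp = 137.
Q = p + a + y: δQ = √(δp² + δa² + δy²) = √(18700 + 84.8 + 342) = 138
Q = 2753.

2753 ± 138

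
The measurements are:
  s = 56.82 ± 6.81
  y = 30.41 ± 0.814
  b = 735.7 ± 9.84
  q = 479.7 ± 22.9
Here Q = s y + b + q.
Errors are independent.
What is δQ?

214

Let p = s·y = 1728. δp/p = √((1·δs/s)² + (1·δy/y)²) = √(0.0144 + 0.000716) = 0.123, so δp = 212.
Q = p + b + q: δQ = √(δp² + δb² + δq²) = √(45000 + 96.8 + 524) = 214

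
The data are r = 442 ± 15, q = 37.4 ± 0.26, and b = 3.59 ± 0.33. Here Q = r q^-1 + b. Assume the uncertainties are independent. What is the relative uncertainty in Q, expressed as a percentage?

3.41%

Let p = r·q^-1 = 11.8. δp/p = √((1·δr/r)² + (-1·δq/q)²) = √(0.00115 + 4.83e-05) = 0.0346, so δp = 0.409.
Q = p + b: δQ = √(δp² + δb²) = √(0.168 + 0.109) = 0.526
Q = 15.4, so δQ/Q = 0.526/15.4 = 0.0341.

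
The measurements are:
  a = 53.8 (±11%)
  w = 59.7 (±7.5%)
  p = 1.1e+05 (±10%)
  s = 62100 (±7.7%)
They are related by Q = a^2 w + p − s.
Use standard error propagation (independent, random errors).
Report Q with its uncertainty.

(2.21 ± 0.419) × 10^5

Let h = a^2·w = 1.73e+05. δh/h = √((2·δa/a)² + (1·δw/w)²) = √(0.0484 + 0.00562) = 0.232, so δh = 40200.
Q = h + p − s: δQ = √(δh² + δp² + δs²) = √(1.61e+09 + 1.21e+08 + 2.29e+07) = 41900
Q = 2.21e+05.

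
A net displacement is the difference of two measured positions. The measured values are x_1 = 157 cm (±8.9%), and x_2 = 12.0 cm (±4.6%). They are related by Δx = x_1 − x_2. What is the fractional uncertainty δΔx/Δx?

0.0964

Absolute uncertainties add in quadrature for a linear combination:
  (δx_1)² = 195;  (δx_2)² = 0.305
δΔx = √(196) = 14.0 cm
Δx = 145 cm, so δΔx/Δx = 14.0/145 = 0.0964.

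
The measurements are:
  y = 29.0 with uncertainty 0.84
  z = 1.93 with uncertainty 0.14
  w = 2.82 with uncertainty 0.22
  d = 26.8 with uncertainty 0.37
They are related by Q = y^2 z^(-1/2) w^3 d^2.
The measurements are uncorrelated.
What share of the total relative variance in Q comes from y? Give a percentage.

(δQ/Q)² = (2·δy/y)² + (−½·δz/z)² + (3·δw/w)² + (2·δd/d)²
  y term: (2×0.0290)² = 0.00336
  z term: (-0.5×0.0725)² = 0.00132
  w term: (3×0.0780)² = 0.0548
  d term: (2×0.0138)² = 0.000762
Total = 0.0602. Share from y = 0.00336/0.0602 = 0.0557.

5.57%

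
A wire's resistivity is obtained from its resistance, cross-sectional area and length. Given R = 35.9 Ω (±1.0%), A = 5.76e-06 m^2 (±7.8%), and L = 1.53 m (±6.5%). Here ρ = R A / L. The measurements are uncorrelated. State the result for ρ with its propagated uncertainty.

(1.35 ± 0.138) × 10^-4 Ω·m

Since ρ is a product/quotient, work with relative uncertainties:
  (1·δR/R)² = (1×0.0100)² = 0.000100;  (1·δA/A)² = (1×0.0780)² = 0.00608;  (-1·δL/L)² = (-1×0.0650)² = 0.00423
δρ/ρ = √(0.0104) = 0.102
ρ = 0.000135 Ω·m, so δρ = 0.102 × 0.000135 = 1.38e-05 Ω·m.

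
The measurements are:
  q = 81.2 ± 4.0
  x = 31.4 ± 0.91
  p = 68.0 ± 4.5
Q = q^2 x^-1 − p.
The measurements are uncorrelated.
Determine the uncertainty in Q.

22.0

Let w = q^2·x^-1 = 210. δw/w = √((2·δq/q)² + (-1·δx/x)²) = √(0.00971 + 0.000840) = 0.103, so δw = 21.6.
Q = w − p: δQ = √(δw² + δp²) = √(465 + 20.2) = 22.0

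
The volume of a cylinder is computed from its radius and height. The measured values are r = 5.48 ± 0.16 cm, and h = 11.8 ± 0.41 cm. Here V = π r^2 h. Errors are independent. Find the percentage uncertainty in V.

For a monomial V ∝ r^2, h, fractional errors add in quadrature:
  (2·δr/r)² = (2×0.0292)² = 0.00341;  (1·δh/h)² = (1×0.0347)² = 0.00121
δV/V = √(0.00462) = 0.0679

6.79%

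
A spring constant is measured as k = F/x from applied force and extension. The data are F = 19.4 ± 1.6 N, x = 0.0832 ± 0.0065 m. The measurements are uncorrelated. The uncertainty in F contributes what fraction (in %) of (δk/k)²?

(δk/k)² = (1·δF/F)² + (-1·δx/x)²
  F term: (1×0.0825)² = 0.00680
  x term: (-1×0.0781)² = 0.00610
Total = 0.0129. Share from F = 0.00680/0.0129 = 0.527.

52.7%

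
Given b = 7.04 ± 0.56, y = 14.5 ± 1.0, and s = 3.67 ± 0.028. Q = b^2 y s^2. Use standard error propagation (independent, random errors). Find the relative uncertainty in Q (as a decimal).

0.174

For a monomial Q ∝ b^2, y, s^2, fractional errors add in quadrature:
  (2·δb/b)² = (2×0.0795)² = 0.0253;  (1·δy/y)² = (1×0.0690)² = 0.00476;  (2·δs/s)² = (2×0.00763)² = 0.000233
δQ/Q = √(0.0303) = 0.174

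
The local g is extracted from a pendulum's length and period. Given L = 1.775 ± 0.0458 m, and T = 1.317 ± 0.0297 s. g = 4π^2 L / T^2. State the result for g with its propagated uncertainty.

40.40 ± 2.10 m/s^2

Products/powers → add relative errors in quadrature, weighted by exponent:
  (1·δL/L)² = (1×0.0258)² = 0.000666;  (-2·δT/T)² = (-2×0.0226)² = 0.00203
δg/g = √(0.00270) = 0.0520
g = 40.40 m/s^2, so δg = 0.0520 × 40.40 = 2.10 m/s^2.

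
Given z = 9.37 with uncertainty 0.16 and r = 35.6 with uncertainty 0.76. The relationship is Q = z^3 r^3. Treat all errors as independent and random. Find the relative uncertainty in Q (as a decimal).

Relative error in a monomial: (δQ/Q)² = Σ (nᵢ · δxᵢ/xᵢ)².
  (3·δz/z)² = (3×0.0171)² = 0.00262;  (3·δr/r)² = (3×0.0213)² = 0.00410
δQ/Q = √(0.00673) = 0.0820

0.0820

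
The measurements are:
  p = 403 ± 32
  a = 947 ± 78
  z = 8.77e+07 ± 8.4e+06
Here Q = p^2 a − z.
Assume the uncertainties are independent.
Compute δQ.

Let w = p^2·a = 1.54e+08. δw/w = √((2·δp/p)² + (1·δa/a)²) = √(0.0252 + 0.00678) = 0.179, so δw = 2.75e+07.
Q = w − z: δQ = √(δw² + δz²) = √(7.57e+14 + 7.06e+13) = 2.88e+07

2.88e+07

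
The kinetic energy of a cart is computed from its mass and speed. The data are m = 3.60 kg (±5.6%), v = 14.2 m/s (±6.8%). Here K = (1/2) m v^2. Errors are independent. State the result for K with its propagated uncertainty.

Relative error in a monomial: (δK/K)² = Σ (nᵢ · δxᵢ/xᵢ)².
  (1·δm/m)² = (1×0.0560)² = 0.00314;  (2·δv/v)² = (2×0.0680)² = 0.0185
δK/K = √(0.0216) = 0.147
K = 363 J, so δK = 0.147 × 363 = 53.4 J.

363 ± 53.4 J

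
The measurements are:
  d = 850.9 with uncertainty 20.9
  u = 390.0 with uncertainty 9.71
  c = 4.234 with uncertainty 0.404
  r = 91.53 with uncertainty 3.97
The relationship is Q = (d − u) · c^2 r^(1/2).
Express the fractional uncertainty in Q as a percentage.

Let w = d − u = 460.9. δw = √(δd² + δu²) = √(437 + 94.3) = 23.0, so δw/w = 0.0500.
Q is then a monomial in w, c, r:
δQ/Q = √((δw/w)² + (2·δc/c)² + (½·δr/r)²) = √(0.00250 + 0.0364 + 0.000470) = 0.198

19.8%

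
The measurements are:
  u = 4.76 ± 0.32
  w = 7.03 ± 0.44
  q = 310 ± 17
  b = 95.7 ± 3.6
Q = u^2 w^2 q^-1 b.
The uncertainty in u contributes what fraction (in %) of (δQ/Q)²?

(δQ/Q)² = (2·δu/u)² + (2·δw/w)² + (-1·δq/q)² + (1·δb/b)²
  u term: (2×0.0672)² = 0.0181
  w term: (2×0.0626)² = 0.0157
  q term: (-1×0.0548)² = 0.00301
  b term: (1×0.0376)² = 0.00142
Total = 0.0382. Share from u = 0.0181/0.0382 = 0.474.

47.4%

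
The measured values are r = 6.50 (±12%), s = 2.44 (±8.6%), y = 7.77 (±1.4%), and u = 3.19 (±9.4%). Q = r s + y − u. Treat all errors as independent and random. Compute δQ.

2.36

Let p = r·s = 15.9. δp/p = √((1·δr/r)² + (1·δs/s)²) = √(0.0144 + 0.00740) = 0.148, so δp = 2.34.
Q = p + y − u: δQ = √(δp² + δy² + δu²) = √(5.48 + 0.0118 + 0.0899) = 2.36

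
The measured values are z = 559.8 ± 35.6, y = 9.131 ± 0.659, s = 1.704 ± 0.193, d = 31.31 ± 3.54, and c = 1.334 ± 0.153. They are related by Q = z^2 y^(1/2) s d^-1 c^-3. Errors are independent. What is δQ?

For a monomial Q ∝ z^2, y^(1/2), s, d^-1, c^-3, fractional errors add in quadrature:
  (2·δz/z)² = (2×0.0636)² = 0.0162;  (½·δy/y)² = (0.5×0.0722)² = 0.00130;  (1·δs/s)² = (1×0.113)² = 0.0128;  (-1·δd/d)² = (-1×0.113)² = 0.0128;  (-3·δc/c)² = (-3×0.115)² = 0.118
δQ/Q = √(0.161) = 0.402
Q = 21710, so δQ = 0.402 × 21710 = 8720.

8720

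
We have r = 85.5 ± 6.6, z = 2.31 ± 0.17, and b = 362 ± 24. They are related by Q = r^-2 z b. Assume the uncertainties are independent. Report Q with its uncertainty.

0.114 ± 0.0210

Relative error in a monomial: (δQ/Q)² = Σ (nᵢ · δxᵢ/xᵢ)².
  (-2·δr/r)² = (-2×0.0772)² = 0.0238;  (1·δz/z)² = (1×0.0736)² = 0.00542;  (1·δb/b)² = (1×0.0663)² = 0.00440
δQ/Q = √(0.0336) = 0.183
Q = 0.114, so δQ = 0.183 × 0.114 = 0.0210.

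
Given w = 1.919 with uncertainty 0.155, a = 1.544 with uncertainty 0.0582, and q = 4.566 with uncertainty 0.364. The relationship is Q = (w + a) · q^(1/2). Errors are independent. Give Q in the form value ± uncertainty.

Let u = w + a = 3.463. δu = √(δw² + δa²) = √(0.0240 + 0.00339) = 0.166, so δu/u = 0.0478.
Q is then a monomial in u, q:
δQ/Q = √((δu/u)² + (½·δq/q)²) = √(0.00229 + 0.00159) = 0.0622
Q = 7.400, so δQ = 0.0622 × 7.400 = 0.461.

7.400 ± 0.461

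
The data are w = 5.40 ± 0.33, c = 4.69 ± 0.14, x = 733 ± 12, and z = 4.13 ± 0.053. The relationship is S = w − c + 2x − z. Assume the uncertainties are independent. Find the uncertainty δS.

Sums and differences: (δS)² = Σ (cᵢ δxᵢ)².
  (δw)² = 0.109;  (δc)² = 0.0196;  (2·δx)² = 576;  (δz)² = 0.00281
δS = √(576) = 24.0

24.0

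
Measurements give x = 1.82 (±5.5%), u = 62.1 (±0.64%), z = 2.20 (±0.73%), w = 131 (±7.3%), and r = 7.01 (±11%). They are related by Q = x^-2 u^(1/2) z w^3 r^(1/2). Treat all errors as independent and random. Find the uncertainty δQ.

7.83e+06

Products/powers → add relative errors in quadrature, weighted by exponent:
  (-2·δx/x)² = (-2×0.0550)² = 0.0121;  (½·δu/u)² = (0.5×0.00640)² = 1.02e-05;  (1·δz/z)² = (1×0.00730)² = 5.33e-05;  (3·δw/w)² = (3×0.0730)² = 0.0480;  (½·δr/r)² = (0.5×0.110)² = 0.00302
δQ/Q = √(0.0631) = 0.251
Q = 3.12e+07, so δQ = 0.251 × 3.12e+07 = 7.83e+06.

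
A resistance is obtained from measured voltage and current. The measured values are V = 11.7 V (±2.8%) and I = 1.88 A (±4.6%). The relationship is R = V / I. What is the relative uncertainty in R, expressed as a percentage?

5.39%

Products/powers → add relative errors in quadrature, weighted by exponent:
  (1·δV/V)² = (1×0.0280)² = 0.000784;  (-1·δI/I)² = (-1×0.0460)² = 0.00212
δR/R = √(0.00290) = 0.0539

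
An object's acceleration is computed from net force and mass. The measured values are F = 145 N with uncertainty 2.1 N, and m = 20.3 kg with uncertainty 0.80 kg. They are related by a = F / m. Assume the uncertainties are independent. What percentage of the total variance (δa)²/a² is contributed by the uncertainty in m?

(δa/a)² = (1·δF/F)² + (-1·δm/m)²
  F term: (1×0.0145)² = 0.000210
  m term: (-1×0.0394)² = 0.00155
Total = 0.00176. Share from m = 0.00155/0.00176 = 0.881.

88.1%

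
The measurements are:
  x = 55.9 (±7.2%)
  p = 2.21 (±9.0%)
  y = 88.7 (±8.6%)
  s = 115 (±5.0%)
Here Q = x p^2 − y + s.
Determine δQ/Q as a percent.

18.0%

Let w = x·p^2 = 273. δw/w = √((1·δx/x)² + (2·δp/p)²) = √(0.00518 + 0.0324) = 0.194, so δw = 52.9.
Q = w − y + s: δQ = √(δw² + δy² + δs²) = √(2800 + 58.2 + 33.1) = 53.8
Q = 299, so δQ/Q = 53.8/299 = 0.180.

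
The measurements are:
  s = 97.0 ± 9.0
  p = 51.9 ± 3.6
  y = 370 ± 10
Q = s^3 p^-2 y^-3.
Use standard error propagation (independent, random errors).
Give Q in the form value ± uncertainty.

(6.69 ± 2.15) × 10^-6

For a monomial Q ∝ s^3, p^-2, y^-3, fractional errors add in quadrature:
  (3·δs/s)² = (3×0.0928)² = 0.0775;  (-2·δp/p)² = (-2×0.0694)² = 0.0192;  (-3·δy/y)² = (-3×0.0270)² = 0.00657
δQ/Q = √(0.103) = 0.321
Q = 6.69e-06, so δQ = 0.321 × 6.69e-06 = 2.15e-06.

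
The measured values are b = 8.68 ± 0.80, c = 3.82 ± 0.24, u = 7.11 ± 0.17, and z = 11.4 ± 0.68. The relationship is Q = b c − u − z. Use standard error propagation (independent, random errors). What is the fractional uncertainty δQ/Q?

0.257

Let p = b·c = 33.2. δp/p = √((1·δb/b)² + (1·δc/c)²) = √(0.00849 + 0.00395) = 0.112, so δp = 3.70.
Q = p − u − z: δQ = √(δp² + δu² + δz²) = √(13.7 + 0.0289 + 0.462) = 3.76
Q = 14.6, so δQ/Q = 3.76/14.6 = 0.257.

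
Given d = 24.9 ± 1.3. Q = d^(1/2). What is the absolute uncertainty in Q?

Q ∝ d^(1/2), so δQ/Q = |½| · δd/d = 0.5 × 0.0522 = 0.0261.
Q = 4.99, so δQ = 0.0261 × 4.99 = 0.130.

0.130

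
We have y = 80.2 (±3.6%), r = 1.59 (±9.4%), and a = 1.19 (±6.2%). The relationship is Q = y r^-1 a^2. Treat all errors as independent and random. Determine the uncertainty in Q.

11.4

Each factor contributes (exponent × relative error)² to (δQ/Q)²:
  (1·δy/y)² = (1×0.0360)² = 0.00130;  (-1·δr/r)² = (-1×0.0940)² = 0.00884;  (2·δa/a)² = (2×0.0620)² = 0.0154
δQ/Q = √(0.0255) = 0.160
Q = 71.4, so δQ = 0.160 × 71.4 = 11.4.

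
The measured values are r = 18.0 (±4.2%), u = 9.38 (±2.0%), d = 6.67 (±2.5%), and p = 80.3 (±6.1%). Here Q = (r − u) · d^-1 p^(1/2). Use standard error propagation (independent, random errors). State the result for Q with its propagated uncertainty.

Let w = r − u = 8.62. δw = √(δr² + δu²) = √(0.572 + 0.0352) = 0.779, so δw/w = 0.0904.
Q is then a monomial in w, d, p:
δQ/Q = √((δw/w)² + (-1·δd/d)² + (½·δp/p)²) = √(0.00817 + 0.000625 + 0.000930) = 0.0986
Q = 11.6, so δQ = 0.0986 × 11.6 = 1.14.

11.6 ± 1.14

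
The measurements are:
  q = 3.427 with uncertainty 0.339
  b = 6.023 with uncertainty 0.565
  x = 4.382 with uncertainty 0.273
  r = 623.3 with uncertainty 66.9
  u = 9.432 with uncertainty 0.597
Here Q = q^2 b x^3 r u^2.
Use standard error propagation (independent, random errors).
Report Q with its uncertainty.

(3.300 ± 1.10) × 10^8

Each factor contributes (exponent × relative error)² to (δQ/Q)²:
  (2·δq/q)² = (2×0.0989)² = 0.0391;  (1·δb/b)² = (1×0.0938)² = 0.00880;  (3·δx/x)² = (3×0.0623)² = 0.0349;  (1·δr/r)² = (1×0.107)² = 0.0115;  (2·δu/u)² = (2×0.0633)² = 0.0160
δQ/Q = √(0.110) = 0.332
Q = 3.3e+08, so δQ = 0.332 × 3.3e+08 = 1.1e+08.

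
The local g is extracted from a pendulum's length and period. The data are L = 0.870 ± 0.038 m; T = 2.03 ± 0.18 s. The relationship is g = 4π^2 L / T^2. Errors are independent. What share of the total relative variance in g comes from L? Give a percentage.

(δg/g)² = (1·δL/L)² + (-2·δT/T)²
  L term: (1×0.0437)² = 0.00191
  T term: (-2×0.0887)² = 0.0314
Total = 0.0334. Share from L = 0.00191/0.0334 = 0.0572.

5.72%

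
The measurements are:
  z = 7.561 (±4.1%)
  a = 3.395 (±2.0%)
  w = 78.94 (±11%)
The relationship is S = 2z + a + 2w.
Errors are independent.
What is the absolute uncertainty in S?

Absolute uncertainties add in quadrature for a linear combination:
  (2·δz)² = 0.384;  (δa)² = 0.00461;  (2·δw)² = 302
δS = √(302) = 17.4

17.4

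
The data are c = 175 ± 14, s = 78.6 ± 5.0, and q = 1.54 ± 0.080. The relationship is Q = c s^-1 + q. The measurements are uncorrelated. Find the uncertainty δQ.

Let p = c·s^-1 = 2.23. δp/p = √((1·δc/c)² + (-1·δs/s)²) = √(0.00640 + 0.00405) = 0.102, so δp = 0.228.
Q = p + q: δQ = √(δp² + δq²) = √(0.0518 + 0.00640) = 0.241

0.241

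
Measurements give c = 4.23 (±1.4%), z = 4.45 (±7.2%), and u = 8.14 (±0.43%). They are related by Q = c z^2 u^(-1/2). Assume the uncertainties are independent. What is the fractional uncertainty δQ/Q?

Relative error in a monomial: (δQ/Q)² = Σ (nᵢ · δxᵢ/xᵢ)².
  (1·δc/c)² = (1×0.0140)² = 0.000196;  (2·δz/z)² = (2×0.0720)² = 0.0207;  (−½·δu/u)² = (-0.5×0.00430)² = 4.62e-06
δQ/Q = √(0.0209) = 0.145

0.145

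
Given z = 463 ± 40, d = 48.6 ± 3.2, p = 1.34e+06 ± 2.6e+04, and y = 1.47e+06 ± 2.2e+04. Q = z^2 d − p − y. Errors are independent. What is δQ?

1.93e+06

Let w = z^2·d = 1.04e+07. δw/w = √((2·δz/z)² + (1·δd/d)²) = √(0.0299 + 0.00434) = 0.185, so δw = 1.93e+06.
Q = w − p − y: δQ = √(δw² + δp² + δy²) = √(3.71e+12 + 6.76e+08 + 4.84e+08) = 1.93e+06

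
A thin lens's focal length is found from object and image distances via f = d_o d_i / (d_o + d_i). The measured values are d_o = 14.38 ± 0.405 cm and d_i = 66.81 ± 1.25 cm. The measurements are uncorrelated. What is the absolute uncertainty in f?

∂f/∂d_o = (d_i/(d_o+d_i))² = 0.677;  ∂f/∂d_i = (d_o/(d_o+d_i))² = 0.0314
δf = √((∂f/∂d_o · δd_o)² + (∂f/∂d_i · δd_i)²) = √(0.0752 + 0.00154) = 0.277 cm

0.277 cm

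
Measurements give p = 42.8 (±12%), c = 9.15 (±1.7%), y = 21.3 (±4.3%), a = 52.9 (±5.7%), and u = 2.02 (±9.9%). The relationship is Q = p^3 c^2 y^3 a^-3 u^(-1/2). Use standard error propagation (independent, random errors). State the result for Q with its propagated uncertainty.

(3.01 ± 1.28) × 10^5

Q is a product of powers, so relative uncertainties combine in quadrature:
  (3·δp/p)² = (3×0.120)² = 0.130;  (2·δc/c)² = (2×0.0170)² = 0.00116;  (3·δy/y)² = (3×0.0430)² = 0.0166;  (-3·δa/a)² = (-3×0.0570)² = 0.0292;  (−½·δu/u)² = (-0.5×0.0990)² = 0.00245
δQ/Q = √(0.179) = 0.423
Q = 3.01e+05, so δQ = 0.423 × 3.01e+05 = 1.28e+05.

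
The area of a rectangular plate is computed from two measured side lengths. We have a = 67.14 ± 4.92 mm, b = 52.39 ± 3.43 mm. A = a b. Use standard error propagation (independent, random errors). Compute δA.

Each factor contributes (exponent × relative error)² to (δA/A)²:
  (1·δa/a)² = (1×0.0733)² = 0.00537;  (1·δb/b)² = (1×0.0655)² = 0.00429
δA/A = √(0.00966) = 0.0983
A = 3517 mm^2, so δA = 0.0983 × 3517 = 346 mm^2.

346 mm^2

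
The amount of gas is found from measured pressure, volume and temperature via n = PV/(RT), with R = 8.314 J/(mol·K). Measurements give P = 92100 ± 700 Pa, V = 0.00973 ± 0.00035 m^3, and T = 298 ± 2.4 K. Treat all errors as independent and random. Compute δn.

0.0136 mol

n is a product of powers, so relative uncertainties combine in quadrature:
  (1·δP/P)² = (1×0.00760)² = 5.78e-05;  (1·δV/V)² = (1×0.0360)² = 0.00129;  (-1·δT/T)² = (-1×0.00805)² = 6.49e-05
δn/n = √(0.00142) = 0.0376
n = 0.362 mol, so δn = 0.0376 × 0.362 = 0.0136 mol.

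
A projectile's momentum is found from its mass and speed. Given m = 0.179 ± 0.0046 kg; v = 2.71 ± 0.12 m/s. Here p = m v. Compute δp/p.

0.0512

Products/powers → add relative errors in quadrature, weighted by exponent:
  (1·δm/m)² = (1×0.0257)² = 0.000660;  (1·δv/v)² = (1×0.0443)² = 0.00196
δp/p = √(0.00262) = 0.0512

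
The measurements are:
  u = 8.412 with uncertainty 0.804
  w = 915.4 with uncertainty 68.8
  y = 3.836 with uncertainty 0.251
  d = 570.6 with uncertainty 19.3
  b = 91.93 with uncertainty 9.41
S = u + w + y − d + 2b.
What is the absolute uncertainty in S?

For a sum/difference, combine absolute errors in quadrature:
  (δu)² = 0.646;  (δw)² = 4730;  (δy)² = 0.0630;  (δd)² = 372;  (2·δb)² = 354
δS = √(5460) = 73.9

73.9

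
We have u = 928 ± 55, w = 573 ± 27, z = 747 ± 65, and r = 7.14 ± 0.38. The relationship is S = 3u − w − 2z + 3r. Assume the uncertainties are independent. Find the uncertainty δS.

S is a linear combination, so absolute uncertainties add in quadrature:
  (3·δu)² = 27200;  (δw)² = 729;  (2·δz)² = 16900;  (3·δr)² = 1.30
δS = √(44900) = 212

212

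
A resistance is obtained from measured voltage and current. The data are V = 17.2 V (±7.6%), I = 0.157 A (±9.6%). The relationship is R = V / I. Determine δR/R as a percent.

12.2%

Each factor contributes (exponent × relative error)² to (δR/R)²:
  (1·δV/V)² = (1×0.0760)² = 0.00578;  (-1·δI/I)² = (-1×0.0960)² = 0.00922
δR/R = √(0.0150) = 0.122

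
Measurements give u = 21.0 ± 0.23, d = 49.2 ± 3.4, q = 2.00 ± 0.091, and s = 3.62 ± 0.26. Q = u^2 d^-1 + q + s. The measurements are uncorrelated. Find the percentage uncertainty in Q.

Let p = u^2·d^-1 = 8.96. δp/p = √((2·δu/u)² + (-1·δd/d)²) = √(0.000480 + 0.00478) = 0.0725, so δp = 0.650.
Q = p + q + s: δQ = √(δp² + δq² + δs²) = √(0.422 + 0.00828 + 0.0676) = 0.706
Q = 14.6, so δQ/Q = 0.706/14.6 = 0.0484.

4.84%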